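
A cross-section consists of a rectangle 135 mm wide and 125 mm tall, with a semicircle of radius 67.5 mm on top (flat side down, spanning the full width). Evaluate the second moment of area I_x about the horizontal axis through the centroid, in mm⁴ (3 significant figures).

I_x ≈ 6.60 × 10⁷ mm⁴

Split into non-overlapping primitives; take the origin at the lower-left of the bounding box.
Rectangular body: 135 × 125, A = 16 875 mm², y = 62.5 mm, Ī = 21 972 656 mm⁴.
Semicircular cap: semicircle r = 67.5, A = 7156.9 mm², y = 153.65 mm, Ī = 2 278 490 mm⁴.
Centroid: ȳ = ΣA·y / ΣA = 89.645 mm.
Transfer each piece to the horizontal axis through the centroid using Ī + A·d² with d = y − 89.645:
  rectangular body: d = -27.145 mm → contributes +34 406 751 mm⁴
  semicircular cap: d = 64.003 mm → contributes +31 596 233 mm⁴
Total I = 66 002 984 mm⁴.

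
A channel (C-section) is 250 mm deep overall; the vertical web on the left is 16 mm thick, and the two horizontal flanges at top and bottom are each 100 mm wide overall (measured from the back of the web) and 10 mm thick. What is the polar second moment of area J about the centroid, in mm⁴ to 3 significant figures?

J ≈ 4.91 × 10⁷ mm⁴

Treat the section as a set of non-overlapping primitives; coordinates are from the bounding-box lower-left.
Web: 16 × 250, A = 4 000 mm², y = 125 mm, Ī = 20 833 333 mm⁴.
Top flange (beyond web): 84 × 10, A = 840 mm², y = 245 mm, Ī = 7 000 mm⁴.
Bottom flange (beyond web): 84 × 10, A = 840 mm², y = 5 mm, Ī = 7 000 mm⁴.
By symmetry the centroid is at mid-height, ȳ = 125 mm.
Transfer each piece to the centroidal x-axis using Ī + A·d² with d = y − 125:
  web: d = 0 mm → contributes +20 833 333 mm⁴
  top flange (beyond web): d = 120 mm → contributes +12 103 000 mm⁴
  bottom flange (beyond web): d = -120 mm → contributes +12 103 000 mm⁴
Total I = 45 039 333 mm⁴.
For the y-axis: x̄ = 22.789 mm.
Repeating about the centroidal y-axis gives I_y = 4 030 920 mm⁴.
Polar second moment: J = I_x + I_y = 49 070 253 mm⁴.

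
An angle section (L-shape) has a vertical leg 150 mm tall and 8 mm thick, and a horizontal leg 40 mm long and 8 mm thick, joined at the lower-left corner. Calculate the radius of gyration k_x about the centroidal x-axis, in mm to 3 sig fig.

Break the section into simple shapes (no overlaps), measuring from the bottom-left corner of the bounding box.
Vertical leg: 8 × 150, A = 1 200 mm², y = 75 mm, Ī = 2 250 000 mm⁴.
Horizontal leg (remainder): 32 × 8, A = 256 mm², y = 4 mm, Ī = 1365.3 mm⁴.
Centroid: ȳ = ΣA·y / ΣA = 62.516 mm.
Transfer each piece to the centroidal x-axis using Ī + A·d² with d = y − 62.516:
  vertical leg: d = 12.484 mm → contributes +2 437 006 mm⁴
  horizontal leg (remainder): d = -58.516 mm → contributes +877 955 mm⁴
Total I = 3 314 961 mm⁴.
Radius of gyration: k = √(I/A) = √(3 314 961 / 1 456) = 47.715 mm.

k_x ≈ 47.7 mm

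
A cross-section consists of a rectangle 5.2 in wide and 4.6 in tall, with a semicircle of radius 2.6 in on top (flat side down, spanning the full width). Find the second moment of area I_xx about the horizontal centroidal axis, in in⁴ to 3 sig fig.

I_xx ≈ 132 in⁴

Decompose the section into non-overlapping parts with the origin at the bottom-left of its bounding rectangle.
Rectangular body: 5.2 × 4.6, A = 23.92 in², y = 2.3 in, Ī = 42.179 in⁴.
Semicircular cap: semicircle r = 2.6, A = 10.619 in², y = 5.7035 in, Ī = 5.0156 in⁴.
Centroid: ȳ = ΣA·y / ΣA = 3.3464 in.
Transfer each piece to the horizontal centroidal axis using Ī + A·d² with d = y − 3.3464:
  rectangular body: d = -1.0464 in → contributes +68.369 in⁴
  semicircular cap: d = 2.3571 in → contributes +64.012 in⁴
Total I = 132.38 in⁴.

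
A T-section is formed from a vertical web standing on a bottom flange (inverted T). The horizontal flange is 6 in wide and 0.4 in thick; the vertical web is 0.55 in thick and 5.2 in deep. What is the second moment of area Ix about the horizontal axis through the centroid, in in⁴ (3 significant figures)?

Ix ≈ 16.7 in⁴

Treat the section as a set of non-overlapping primitives; coordinates are from the bounding-box lower-left.
Flange: 6 × 0.4, A = 2.4 in², y = 0.2 in, Ī = 0.032 in⁴.
Web: 0.55 × 5.2, A = 2.86 in², y = 3 in, Ī = 6.4445 in⁴.
Centroid: ȳ = ΣA·y / ΣA = 1.7224 in.
Transfer each piece to the horizontal axis through the centroid using Ī + A·d² with d = y − 1.7224:
  flange: d = -1.5224 in → contributes +5.5947 in⁴
  web: d = 1.2776 in → contributes +11.113 in⁴
Total I = 16.707 in⁴.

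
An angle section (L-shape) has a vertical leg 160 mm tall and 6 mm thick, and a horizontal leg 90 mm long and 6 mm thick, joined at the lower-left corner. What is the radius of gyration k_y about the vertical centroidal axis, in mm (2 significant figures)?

k_y ≈ 26 mm

Decompose the section into non-overlapping parts with the origin at the bottom-left of its bounding rectangle.
Vertical leg: 6 × 160, A = 960 mm², x = 3 mm, Ī = 2 880 mm⁴.
Horizontal leg (remainder): 84 × 6, A = 504 mm², x = 48 mm, Ī = 296 352 mm⁴.
Centroid: x̄ = ΣA·x / ΣA = 18.49 mm.
Transfer each piece to the vertical centroidal axis using Ī + A·d² with d = x − 18.49:
  vertical leg: d = -15.49 mm → contributes +233 276 mm⁴
  horizontal leg (remainder): d = 29.51 mm → contributes +735 202 mm⁴
Total I = 968 478 mm⁴.
Radius of gyration: k = √(I/A) = √(968 478 / 1 464) = 25.72 mm.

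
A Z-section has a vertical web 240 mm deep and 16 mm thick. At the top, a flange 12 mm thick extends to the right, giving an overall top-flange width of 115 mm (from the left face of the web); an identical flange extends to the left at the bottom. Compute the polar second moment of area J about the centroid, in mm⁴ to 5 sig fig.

Break the section into simple shapes (no overlaps), measuring from the bottom-left corner of the bounding box.
Web: 16 × 240, A = 3 840 mm², y = 120 mm, Ī = 18 432 000 mm⁴.
Top flange (beyond web): 99 × 12, A = 1 188 mm², y = 234 mm, Ī = 14 256 mm⁴.
Bottom flange (beyond web): 99 × 12, A = 1 188 mm², y = 6 mm, Ī = 14 256 mm⁴.
Centroid: ȳ = ΣA·y / ΣA = 120 mm.
Transfer each piece to the centroidal x-axis using Ī + A·d² with d = y − 120:
  web: d = 0 mm → contributes +18 432 000 mm⁴
  top flange (beyond web): d = 114 mm → contributes +15 453 504 mm⁴
  bottom flange (beyond web): d = -114 mm → contributes +15 453 504 mm⁴
Total I = 49 339 008 mm⁴.
For the y-axis: x̄ = 107 mm.
Repeating about the centroidal y-axis gives I_y = 9 878 168 mm⁴.
Polar second moment: J = I_x + I_y = 59 217 176 mm⁴.

J ≈ 5.9217 × 10⁷ mm⁴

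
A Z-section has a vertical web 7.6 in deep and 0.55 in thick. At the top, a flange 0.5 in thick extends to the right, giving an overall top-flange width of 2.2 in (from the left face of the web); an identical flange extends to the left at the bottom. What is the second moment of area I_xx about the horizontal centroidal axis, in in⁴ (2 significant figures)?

Treat the section as a set of non-overlapping primitives; coordinates are from the bounding-box lower-left.
Web: 0.55 × 7.6, A = 4.18 in², y = 3.8 in, Ī = 20.12 in⁴.
Top flange (beyond web): 1.65 × 0.5, A = 0.825 in², y = 7.35 in, Ī = 0.01719 in⁴.
Bottom flange (beyond web): 1.65 × 0.5, A = 0.825 in², y = 0.25 in, Ī = 0.01719 in⁴.
Centroid: ȳ = ΣA·y / ΣA = 3.8 in.
Transfer each piece to the horizontal centroidal axis using Ī + A·d² with d = y − 3.8:
  web: d = 0 in → contributes +20.12 in⁴
  top flange (beyond web): d = 3.55 in → contributes +10.41 in⁴
  bottom flange (beyond web): d = -3.55 in → contributes +10.41 in⁴
Total I = 40.95 in⁴.

I_xx ≈ 41 in⁴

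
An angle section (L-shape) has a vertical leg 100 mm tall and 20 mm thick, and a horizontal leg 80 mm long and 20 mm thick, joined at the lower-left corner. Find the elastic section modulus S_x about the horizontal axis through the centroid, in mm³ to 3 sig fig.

S_x ≈ 4.47 × 10⁴ mm³

Break the section into simple shapes (no overlaps), measuring from the bottom-left corner of the bounding box.
Vertical leg: 20 × 100, A = 2 000 mm², y = 50 mm, Ī = 1 666 667 mm⁴.
Horizontal leg (remainder): 60 × 20, A = 1 200 mm², y = 10 mm, Ī = 40 000 mm⁴.
Centroid: ȳ = ΣA·y / ΣA = 35 mm.
Transfer each piece to the horizontal axis through the centroid using Ī + A·d² with d = y − 35:
  vertical leg: d = 15 mm → contributes +2 116 667 mm⁴
  horizontal leg (remainder): d = -25 mm → contributes +790 000 mm⁴
Total I = 2 906 667 mm⁴.
Extreme fibre distance c = 65 mm; S = I/c = 44 718 mm³.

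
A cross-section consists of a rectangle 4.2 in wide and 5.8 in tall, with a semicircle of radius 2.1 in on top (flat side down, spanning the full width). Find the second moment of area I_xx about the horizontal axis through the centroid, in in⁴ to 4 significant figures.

I_xx ≈ 147.9 in⁴

Break the section into simple shapes (no overlaps), measuring from the bottom-left corner of the bounding box.
Rectangular body: 4.2 × 5.8, A = 24.36 in², y = 2.9 in, Ī = 68.2892 in⁴.
Semicircular cap: semicircle r = 2.1, A = 6.92721 in², y = 6.69127 in, Ī = 2.13456 in⁴.
Centroid: ȳ = ΣA·y / ΣA = 3.73941 in.
Transfer each piece to the horizontal axis through the centroid using Ī + A·d² with d = y − 3.73941:
  rectangular body: d = -0.839414 in → contributes +85.4536 in⁴
  semicircular cap: d = 2.95185 in → contributes +62.4944 in⁴
Total I = 147.948 in⁴.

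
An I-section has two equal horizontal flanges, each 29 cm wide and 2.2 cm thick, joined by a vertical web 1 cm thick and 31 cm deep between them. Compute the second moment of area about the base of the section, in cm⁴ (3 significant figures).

I_base ≈ 8.74 × 10⁴ cm⁴

Decompose the section into non-overlapping parts with the origin at the bottom-left of its bounding rectangle.
Bottom flange: 29 × 2.2, A = 63.8 cm², y = 1.1 cm, Ī = 25.733 cm⁴.
Web: 1 × 31, A = 31 cm², y = 17.7 cm, Ī = 2482.6 cm⁴.
Top flange: 29 × 2.2, A = 63.8 cm², y = 34.3 cm, Ī = 25.733 cm⁴.
Transfer each piece to the base of the section using Ī + A·d² with d = y − 0:
  bottom flange: d = 1.1 cm → contributes +102.93 cm⁴
  web: d = 17.7 cm → contributes +12 195 cm⁴
  top flange: d = 34.3 cm → contributes +75 086 cm⁴
Total I = 87 383 cm⁴.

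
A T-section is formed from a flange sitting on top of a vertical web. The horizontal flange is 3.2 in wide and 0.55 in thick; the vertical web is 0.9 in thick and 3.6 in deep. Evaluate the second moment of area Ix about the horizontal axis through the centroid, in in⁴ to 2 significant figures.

Decompose the section into non-overlapping parts with the origin at the bottom-left of its bounding rectangle.
Flange: 3.2 × 0.55, A = 1.76 in², y = 3.875 in, Ī = 0.04437 in⁴.
Web: 0.9 × 3.6, A = 3.24 in², y = 1.8 in, Ī = 3.499 in⁴.
Centroid: ȳ = ΣA·y / ΣA = 2.53 in.
Transfer each piece to the horizontal axis through the centroid using Ī + A·d² with d = y − 2.53:
  flange: d = 1.345 in → contributes +3.226 in⁴
  web: d = -0.7304 in → contributes +5.228 in⁴
Total I = 8.454 in⁴.

Ix ≈ 8.5 in⁴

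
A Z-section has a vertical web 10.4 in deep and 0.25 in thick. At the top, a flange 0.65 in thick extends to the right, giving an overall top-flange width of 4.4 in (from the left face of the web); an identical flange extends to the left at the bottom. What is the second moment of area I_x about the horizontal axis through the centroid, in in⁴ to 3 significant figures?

Decompose the section into non-overlapping parts with the origin at the bottom-left of its bounding rectangle.
Web: 0.25 × 10.4, A = 2.6 in², y = 5.2 in, Ī = 23.435 in⁴.
Top flange (beyond web): 4.15 × 0.65, A = 2.6975 in², y = 10.075 in, Ī = 0.094974 in⁴.
Bottom flange (beyond web): 4.15 × 0.65, A = 2.6975 in², y = 0.325 in, Ī = 0.094974 in⁴.
Centroid: ȳ = ΣA·y / ΣA = 5.2 in.
Transfer each piece to the horizontal axis through the centroid using Ī + A·d² with d = y − 5.2:
  web: d = 0 in → contributes +23.435 in⁴
  top flange (beyond web): d = 4.875 in → contributes +64.203 in⁴
  bottom flange (beyond web): d = -4.875 in → contributes +64.203 in⁴
Total I = 151.84 in⁴.

I_x ≈ 152 in⁴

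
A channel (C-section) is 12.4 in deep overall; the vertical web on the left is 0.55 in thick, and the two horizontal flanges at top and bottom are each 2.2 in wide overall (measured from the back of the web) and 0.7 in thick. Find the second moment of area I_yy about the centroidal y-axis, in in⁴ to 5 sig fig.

I_yy ≈ 2.7839 in⁴

Break the section into simple shapes (no overlaps), measuring from the bottom-left corner of the bounding box.
Web: 0.55 × 12.4, A = 6.82 in², x = 0.275 in, Ī = 0.1719208 in⁴.
Top flange (beyond web): 1.65 × 0.7, A = 1.155 in², x = 1.375 in, Ī = 0.2620406 in⁴.
Bottom flange (beyond web): 1.65 × 0.7, A = 1.155 in², x = 1.375 in, Ī = 0.2620406 in⁴.
Centroid: x̄ = ΣA·x / ΣA = 0.5533133 in.
Transfer each piece to the centroidal y-axis using Ī + A·d² with d = x − 0.5533133:
  web: d = -0.2783133 in → contributes +0.7001862 in⁴
  top flange (beyond web): d = 0.8216867 in → contributes +1.041861 in⁴
  bottom flange (beyond web): d = 0.8216867 in → contributes +1.041861 in⁴
Total I = 2.783908 in⁴.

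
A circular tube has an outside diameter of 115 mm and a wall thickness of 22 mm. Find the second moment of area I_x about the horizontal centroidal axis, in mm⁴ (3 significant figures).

I_x ≈ 7.34 × 10⁶ mm⁴

Decompose the section into non-overlapping parts with the origin at the bottom-left of its bounding rectangle.
Outer circle: ⌀115, A = 10 387 mm², y = 57.5 mm, Ī = 8 585 414 mm⁴.
Bore (subtracted): ⌀71, A = 3959.2 mm², y = 57.5 mm, Ī = 1 247 393 mm⁴.
By symmetry the centroid is at mid-height, ȳ = 57.5 mm.
All pieces are centred on the horizontal centroidal axis, so I = ΣĪ (holes subtracted) = 7 338 021 mm⁴.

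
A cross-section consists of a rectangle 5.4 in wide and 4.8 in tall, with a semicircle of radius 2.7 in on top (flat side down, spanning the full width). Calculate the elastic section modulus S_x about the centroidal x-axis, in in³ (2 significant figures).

Treat the section as a set of non-overlapping primitives; coordinates are from the bounding-box lower-left.
Rectangular body: 5.4 × 4.8, A = 25.92 in², y = 2.4 in, Ī = 49.77 in⁴.
Semicircular cap: semicircle r = 2.7, A = 11.45 in², y = 5.946 in, Ī = 5.833 in⁴.
Centroid: ȳ = ΣA·y / ΣA = 3.487 in.
Transfer each piece to the centroidal x-axis using Ī + A·d² with d = y − 3.487:
  rectangular body: d = -1.087 in → contributes +80.37 in⁴
  semicircular cap: d = 2.459 in → contributes +75.1 in⁴
Total I = 155.5 in⁴.
Extreme fibre distance c = 4.013 in; S = I/c = 38.74 in³.

S_x ≈ 39 in³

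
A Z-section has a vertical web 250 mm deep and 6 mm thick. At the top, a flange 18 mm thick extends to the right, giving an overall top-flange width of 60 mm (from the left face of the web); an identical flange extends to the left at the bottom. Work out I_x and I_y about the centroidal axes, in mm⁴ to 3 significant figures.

Treat the section as a set of non-overlapping primitives; coordinates are from the bounding-box lower-left.
Web: 6 × 250, A = 1 500 mm², y = 125 mm, Ī = 7 812 500 mm⁴.
Top flange (beyond web): 54 × 18, A = 972 mm², y = 241 mm, Ī = 26 244 mm⁴.
Bottom flange (beyond web): 54 × 18, A = 972 mm², y = 9 mm, Ī = 26 244 mm⁴.
Centroid: ȳ = ΣA·y / ΣA = 125 mm.
Transfer each piece to the centroidal x-axis using Ī + A·d² with d = y − 125:
  web: d = 0 mm → contributes +7 812 500 mm⁴
  top flange (beyond web): d = 116 mm → contributes +13 105 476 mm⁴
  bottom flange (beyond web): d = -116 mm → contributes +13 105 476 mm⁴
Total I = 34 023 452 mm⁴.
For the y-axis: x̄ = 57 mm.
Repeating about the centroidal y-axis gives I_y = 2 226 492 mm⁴.

I_x ≈ 3.40 × 10⁷ mm⁴, I_y ≈ 2.23 × 10⁶ mm⁴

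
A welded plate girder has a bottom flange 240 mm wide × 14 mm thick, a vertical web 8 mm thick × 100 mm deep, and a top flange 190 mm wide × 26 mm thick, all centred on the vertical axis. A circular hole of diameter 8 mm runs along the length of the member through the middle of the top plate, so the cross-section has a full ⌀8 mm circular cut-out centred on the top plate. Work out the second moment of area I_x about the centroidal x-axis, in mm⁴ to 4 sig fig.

Decompose the section into non-overlapping parts with the origin at the bottom-left of its bounding rectangle.
Bottom plate: 240 × 14, A = 3 360 mm², y = 7 mm, Ī = 54 880 mm⁴.
Web plate: 8 × 100, A = 800 mm², y = 64 mm, Ī = 666 667 mm⁴.
Top plate: 190 × 26, A = 4 940 mm², y = 127 mm, Ī = 278 287 mm⁴.
Hole (subtracted): ⌀8, A = 50.2655 mm², y = 127 mm, Ī = 201.062 mm⁴.
Centroid: ȳ = ΣA·y / ΣA = 76.877 mm.
Transfer each piece to the centroidal x-axis using Ī + A·d² with d = y − 76.877:
  bottom plate: d = -69.877 mm → contributes +16 461 063 mm⁴
  web plate: d = -12.877 mm → contributes +799 320 mm⁴
  top plate: d = 50.123 mm → contributes +12 689 132 mm⁴
  hole: d = 50.123 mm → contributes −126 484 mm⁴
Total I = 29 823 032 mm⁴.

I_x ≈ 2.982 × 10⁷ mm⁴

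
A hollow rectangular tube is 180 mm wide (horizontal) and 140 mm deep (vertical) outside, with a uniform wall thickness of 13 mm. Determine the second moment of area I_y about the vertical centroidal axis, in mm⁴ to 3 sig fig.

I_y ≈ 3.33 × 10⁷ mm⁴

Break the section into simple shapes (no overlaps), measuring from the bottom-left corner of the bounding box.
Outer rectangle: 180 × 140, A = 25 200 mm², x = 90 mm, Ī = 68 040 000 mm⁴.
Inner void (subtracted): 154 × 114, A = 17 556 mm², x = 90 mm, Ī = 34 696 508 mm⁴.
By symmetry the centroid is at mid-width, x̄ = 90 mm.
All pieces are centred on the vertical centroidal axis, so I = ΣĪ (holes subtracted) = 33 343 492 mm⁴.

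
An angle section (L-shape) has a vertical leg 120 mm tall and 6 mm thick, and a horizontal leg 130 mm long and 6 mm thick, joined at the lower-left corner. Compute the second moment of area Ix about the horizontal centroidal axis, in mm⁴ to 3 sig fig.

Treat the section as a set of non-overlapping primitives; coordinates are from the bounding-box lower-left.
Vertical leg: 6 × 120, A = 720 mm², y = 60 mm, Ī = 864 000 mm⁴.
Horizontal leg (remainder): 124 × 6, A = 744 mm², y = 3 mm, Ī = 2 232 mm⁴.
Centroid: ȳ = ΣA·y / ΣA = 31.033 mm.
Transfer each piece to the horizontal centroidal axis using Ī + A·d² with d = y − 31.033:
  vertical leg: d = 28.967 mm → contributes +1 468 152 mm⁴
  horizontal leg (remainder): d = -28.033 mm → contributes +586 895 mm⁴
Total I = 2 055 046 mm⁴.

Ix ≈ 2.06 × 10⁶ mm⁴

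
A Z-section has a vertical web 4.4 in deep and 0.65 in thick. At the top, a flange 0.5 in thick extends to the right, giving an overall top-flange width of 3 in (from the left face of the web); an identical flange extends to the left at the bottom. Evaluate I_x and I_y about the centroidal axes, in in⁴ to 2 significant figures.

I_x ≈ 14 in⁴, I_y ≈ 6.5 in⁴

Split into non-overlapping primitives; take the origin at the lower-left of the bounding box.
Web: 0.65 × 4.4, A = 2.86 in², y = 2.2 in, Ī = 4.614 in⁴.
Top flange (beyond web): 2.35 × 0.5, A = 1.175 in², y = 4.15 in, Ī = 0.02448 in⁴.
Bottom flange (beyond web): 2.35 × 0.5, A = 1.175 in², y = 0.25 in, Ī = 0.02448 in⁴.
Centroid: ȳ = ΣA·y / ΣA = 2.2 in.
Transfer each piece to the centroidal x-axis using Ī + A·d² with d = y − 2.2:
  web: d = 0 in → contributes +4.614 in⁴
  top flange (beyond web): d = 1.95 in → contributes +4.492 in⁴
  bottom flange (beyond web): d = -1.95 in → contributes +4.492 in⁴
Total I = 13.6 in⁴.
For the y-axis: x̄ = 2.675 in.
Repeating about the centroidal y-axis gives I_y = 6.47 in⁴.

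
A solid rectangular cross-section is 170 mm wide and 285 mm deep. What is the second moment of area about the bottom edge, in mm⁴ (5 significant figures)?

The section: 170 × 285, A = 48 450 mm², y = 142.5 mm, Ī = 327 945 938 mm⁴.
Transfer it to the base of the section using Ī + A·d² with d = y − 0:
  the section: d = 142.5 mm → contributes +1 311 783 750 mm⁴
Total I = 1 311 783 750 mm⁴.

I_base ≈ 1.3118 × 10⁹ mm⁴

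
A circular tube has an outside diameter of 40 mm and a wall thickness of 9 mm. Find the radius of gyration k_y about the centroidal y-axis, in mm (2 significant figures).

Split into non-overlapping primitives; take the origin at the lower-left of the bounding box.
Outer circle: ⌀40, A = 1 257 mm², x = 20 mm, Ī = 125 664 mm⁴.
Bore (subtracted): ⌀22, A = 380.1 mm², x = 20 mm, Ī = 11 499 mm⁴.
By symmetry the centroid is at mid-width, x̄ = 20 mm.
All pieces are centred on the centroidal y-axis, so I = ΣĪ (holes subtracted) = 114 165 mm⁴.
Radius of gyration: k = √(I/A) = √(114 165 / 876.5) = 11.41 mm.

k_y ≈ 11 mm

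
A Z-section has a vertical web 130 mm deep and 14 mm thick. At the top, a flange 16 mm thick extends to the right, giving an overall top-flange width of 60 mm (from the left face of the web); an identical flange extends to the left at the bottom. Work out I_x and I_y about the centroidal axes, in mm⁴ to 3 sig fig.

I_x ≈ 7.38 × 10⁶ mm⁴, I_y ≈ 1.61 × 10⁶ mm⁴

Decompose the section into non-overlapping parts with the origin at the bottom-left of its bounding rectangle.
Web: 14 × 130, A = 1 820 mm², y = 65 mm, Ī = 2 563 167 mm⁴.
Top flange (beyond web): 46 × 16, A = 736 mm², y = 122 mm, Ī = 15 701 mm⁴.
Bottom flange (beyond web): 46 × 16, A = 736 mm², y = 8 mm, Ī = 15 701 mm⁴.
Centroid: ȳ = ΣA·y / ΣA = 65 mm.
Transfer each piece to the centroidal x-axis using Ī + A·d² with d = y − 65:
  web: d = 0 mm → contributes +2 563 167 mm⁴
  top flange (beyond web): d = 57 mm → contributes +2 406 965 mm⁴
  bottom flange (beyond web): d = -57 mm → contributes +2 406 965 mm⁴
Total I = 7 377 097 mm⁴.
For the y-axis: x̄ = 53 mm.
Repeating about the centroidal y-axis gives I_y = 1 614 089 mm⁴.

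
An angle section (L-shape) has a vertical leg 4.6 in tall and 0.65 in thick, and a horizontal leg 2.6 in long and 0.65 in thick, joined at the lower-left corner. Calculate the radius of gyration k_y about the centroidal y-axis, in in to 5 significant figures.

k_y ≈ 0.68732 in

Break the section into simple shapes (no overlaps), measuring from the bottom-left corner of the bounding box.
Vertical leg: 0.65 × 4.6, A = 2.99 in², x = 0.325 in, Ī = 0.1052729 in⁴.
Horizontal leg (remainder): 1.95 × 0.65, A = 1.2675 in², x = 1.625 in, Ī = 0.4016391 in⁴.
Centroid: x̄ = ΣA·x / ΣA = 0.7120229 in.
Transfer each piece to the centroidal y-axis using Ī + A·d² with d = x − 0.7120229:
  vertical leg: d = -0.3870229 in → contributes +0.5531352 in⁴
  horizontal leg (remainder): d = 0.9129771 in → contributes +1.458135 in⁴
Total I = 2.01127 in⁴.
Radius of gyration: k = √(I/A) = √(2.01127 / 4.2575) = 0.6873182 in.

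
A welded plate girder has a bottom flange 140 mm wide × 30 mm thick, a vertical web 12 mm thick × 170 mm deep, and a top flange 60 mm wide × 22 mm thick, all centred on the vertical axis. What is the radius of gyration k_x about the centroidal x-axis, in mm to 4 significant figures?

Split into non-overlapping primitives; take the origin at the lower-left of the bounding box.
Bottom plate: 140 × 30, A = 4 200 mm², y = 15 mm, Ī = 315 000 mm⁴.
Web plate: 12 × 170, A = 2 040 mm², y = 115 mm, Ī = 4 913 000 mm⁴.
Top plate: 60 × 22, A = 1 320 mm², y = 211 mm, Ī = 53 240 mm⁴.
Centroid: ȳ = ΣA·y / ΣA = 76.2063 mm.
Transfer each piece to the centroidal x-axis using Ī + A·d² with d = y − 76.2063:
  bottom plate: d = -61.2063 mm → contributes +16 049 112 mm⁴
  web plate: d = 38.7937 mm → contributes +7 983 093 mm⁴
  top plate: d = 134.794 mm → contributes +24 036 753 mm⁴
Total I = 48 068 958 mm⁴.
Radius of gyration: k = √(I/A) = √(48 068 958 / 7 560) = 79.7391 mm.

k_x ≈ 79.74 mm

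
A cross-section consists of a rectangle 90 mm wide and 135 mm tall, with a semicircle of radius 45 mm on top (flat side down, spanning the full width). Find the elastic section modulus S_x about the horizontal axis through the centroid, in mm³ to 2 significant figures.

S_x ≈ 4.0 × 10⁵ mm³

Break the section into simple shapes (no overlaps), measuring from the bottom-left corner of the bounding box.
Rectangular body: 90 × 135, A = 12 150 mm², y = 67.5 mm, Ī = 18 452 813 mm⁴.
Semicircular cap: semicircle r = 45, A = 3 181 mm², y = 154.1 mm, Ī = 450 072 mm⁴.
Centroid: ȳ = ΣA·y / ΣA = 85.47 mm.
Transfer each piece to the horizontal axis through the centroid using Ī + A·d² with d = y − 85.47:
  rectangular body: d = -17.97 mm → contributes +22 375 237 mm⁴
  semicircular cap: d = 68.63 mm → contributes +15 432 630 mm⁴
Total I = 37 807 867 mm⁴.
Extreme fibre distance c = 94.53 mm; S = I/c = 399 946 mm³.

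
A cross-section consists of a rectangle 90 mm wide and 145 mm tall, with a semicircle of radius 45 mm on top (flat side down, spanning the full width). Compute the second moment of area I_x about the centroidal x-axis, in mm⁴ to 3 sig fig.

Treat the section as a set of non-overlapping primitives; coordinates are from the bounding-box lower-left.
Rectangular body: 90 × 145, A = 13 050 mm², y = 72.5 mm, Ī = 22 864 688 mm⁴.
Semicircular cap: semicircle r = 45, A = 3180.9 mm², y = 164.1 mm, Ī = 450 072 mm⁴.
Centroid: ȳ = ΣA·y / ΣA = 90.451 mm.
Transfer each piece to the centroidal x-axis using Ī + A·d² with d = y − 90.451:
  rectangular body: d = -17.951 mm → contributes +27 069 966 mm⁴
  semicircular cap: d = 73.647 mm → contributes +17 702 902 mm⁴
Total I = 44 772 867 mm⁴.

I_x ≈ 4.48 × 10⁷ mm⁴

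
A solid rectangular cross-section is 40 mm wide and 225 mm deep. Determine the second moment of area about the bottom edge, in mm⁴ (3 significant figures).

The section: 40 × 225, A = 9 000 mm², y = 112.5 mm, Ī = 37 968 750 mm⁴.
Transfer it to a horizontal axis along the bottom face using Ī + A·d² with d = y − 0:
  the section: d = 112.5 mm → contributes +151 875 000 mm⁴
Total I = 151 875 000 mm⁴.

I_base ≈ 1.52 × 10⁸ mm⁴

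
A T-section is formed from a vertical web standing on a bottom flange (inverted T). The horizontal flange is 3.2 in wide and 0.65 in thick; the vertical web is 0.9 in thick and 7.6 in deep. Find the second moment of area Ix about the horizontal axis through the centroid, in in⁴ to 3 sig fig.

Treat the section as a set of non-overlapping primitives; coordinates are from the bounding-box lower-left.
Flange: 3.2 × 0.65, A = 2.08 in², y = 0.325 in, Ī = 0.073233 in⁴.
Web: 0.9 × 7.6, A = 6.84 in², y = 4.45 in, Ī = 32.923 in⁴.
Centroid: ȳ = ΣA·y / ΣA = 3.4881 in.
Transfer each piece to the horizontal axis through the centroid using Ī + A·d² with d = y − 3.4881:
  flange: d = -3.1631 in → contributes +20.884 in⁴
  web: d = 0.96188 in → contributes +39.252 in⁴
Total I = 60.136 in⁴.

Ix ≈ 60.1 in⁴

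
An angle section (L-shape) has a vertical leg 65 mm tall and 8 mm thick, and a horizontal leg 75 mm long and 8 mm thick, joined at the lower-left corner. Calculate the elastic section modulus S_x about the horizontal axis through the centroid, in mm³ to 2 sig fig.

Treat the section as a set of non-overlapping primitives; coordinates are from the bounding-box lower-left.
Vertical leg: 8 × 65, A = 520 mm², y = 32.5 mm, Ī = 183 083 mm⁴.
Horizontal leg (remainder): 67 × 8, A = 536 mm², y = 4 mm, Ī = 2 859 mm⁴.
Centroid: ȳ = ΣA·y / ΣA = 18.03 mm.
Transfer each piece to the horizontal axis through the centroid using Ī + A·d² with d = y − 18.03:
  vertical leg: d = 14.47 mm → contributes +291 900 mm⁴
  horizontal leg (remainder): d = -14.03 mm → contributes +108 427 mm⁴
Total I = 400 327 mm⁴.
Extreme fibre distance c = 46.97 mm; S = I/c = 8 524 mm³.

S_x ≈ 8500 mm³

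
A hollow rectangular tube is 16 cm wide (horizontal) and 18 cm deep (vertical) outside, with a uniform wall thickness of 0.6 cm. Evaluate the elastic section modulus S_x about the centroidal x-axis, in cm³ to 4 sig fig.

Split into non-overlapping primitives; take the origin at the lower-left of the bounding box.
Outer rectangle: 16 × 18, A = 288 cm², y = 9 cm, Ī = 7 776 cm⁴.
Inner void (subtracted): 14.8 × 16.8, A = 248.64 cm², y = 9 cm, Ī = 5848.01 cm⁴.
By symmetry the centroid is at mid-height, ȳ = 9 cm.
All pieces are centred on the centroidal x-axis, so I = ΣĪ (holes subtracted) = 1927.99 cm⁴.
Extreme fibre distance c = 9 cm; S = I/c = 214.221 cm³.

S_x ≈ 214.2 cm³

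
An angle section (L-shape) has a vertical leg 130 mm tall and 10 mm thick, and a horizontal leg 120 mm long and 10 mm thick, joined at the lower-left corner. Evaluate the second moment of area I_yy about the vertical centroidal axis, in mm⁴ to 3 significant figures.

Break the section into simple shapes (no overlaps), measuring from the bottom-left corner of the bounding box.
Vertical leg: 10 × 130, A = 1 300 mm², x = 5 mm, Ī = 10 833 mm⁴.
Horizontal leg (remainder): 110 × 10, A = 1 100 mm², x = 65 mm, Ī = 1 109 167 mm⁴.
Centroid: x̄ = ΣA·x / ΣA = 32.5 mm.
Transfer each piece to the vertical centroidal axis using Ī + A·d² with d = x − 32.5:
  vertical leg: d = -27.5 mm → contributes +993 958 mm⁴
  horizontal leg (remainder): d = 32.5 mm → contributes +2 271 042 mm⁴
Total I = 3 265 000 mm⁴.

I_yy ≈ 3.27 × 10⁶ mm⁴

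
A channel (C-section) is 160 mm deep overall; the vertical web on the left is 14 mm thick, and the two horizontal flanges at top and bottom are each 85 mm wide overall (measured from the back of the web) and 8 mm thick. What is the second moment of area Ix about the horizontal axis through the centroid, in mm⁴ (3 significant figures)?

Ix ≈ 1.13 × 10⁷ mm⁴

Treat the section as a set of non-overlapping primitives; coordinates are from the bounding-box lower-left.
Web: 14 × 160, A = 2 240 mm², y = 80 mm, Ī = 4 778 667 mm⁴.
Top flange (beyond web): 71 × 8, A = 568 mm², y = 156 mm, Ī = 3029.3 mm⁴.
Bottom flange (beyond web): 71 × 8, A = 568 mm², y = 4 mm, Ī = 3029.3 mm⁴.
By symmetry the centroid is at mid-height, ȳ = 80 mm.
Transfer each piece to the horizontal axis through the centroid using Ī + A·d² with d = y − 80:
  web: d = 0 mm → contributes +4 778 667 mm⁴
  top flange (beyond web): d = 76 mm → contributes +3 283 797 mm⁴
  bottom flange (beyond web): d = -76 mm → contributes +3 283 797 mm⁴
Total I = 11 346 261 mm⁴.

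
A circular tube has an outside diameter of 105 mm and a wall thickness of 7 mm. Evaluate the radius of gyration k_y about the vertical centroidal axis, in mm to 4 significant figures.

Decompose the section into non-overlapping parts with the origin at the bottom-left of its bounding rectangle.
Outer circle: ⌀105, A = 8659.01 mm², x = 52.5 mm, Ī = 5 966 602 mm⁴.
Bore (subtracted): ⌀91, A = 6503.88 mm², x = 52.5 mm, Ī = 3 366 166 mm⁴.
By symmetry the centroid is at mid-width, x̄ = 52.5 mm.
All pieces are centred on the vertical centroidal axis, so I = ΣĪ (holes subtracted) = 2 600 437 mm⁴.
Radius of gyration: k = √(I/A) = √(2 600 437 / 2155.13) = 34.7365 mm.

k_y ≈ 34.74 mm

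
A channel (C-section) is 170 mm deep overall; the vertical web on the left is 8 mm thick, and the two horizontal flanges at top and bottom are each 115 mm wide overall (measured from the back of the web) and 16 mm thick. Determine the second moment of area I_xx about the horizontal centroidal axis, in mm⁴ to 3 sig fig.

Break the section into simple shapes (no overlaps), measuring from the bottom-left corner of the bounding box.
Web: 8 × 170, A = 1 360 mm², y = 85 mm, Ī = 3 275 333 mm⁴.
Top flange (beyond web): 107 × 16, A = 1 712 mm², y = 162 mm, Ī = 36 523 mm⁴.
Bottom flange (beyond web): 107 × 16, A = 1 712 mm², y = 8 mm, Ī = 36 523 mm⁴.
By symmetry the centroid is at mid-height, ȳ = 85 mm.
Transfer each piece to the horizontal centroidal axis using Ī + A·d² with d = y − 85:
  web: d = 0 mm → contributes +3 275 333 mm⁴
  top flange (beyond web): d = 77 mm → contributes +10 186 971 mm⁴
  bottom flange (beyond web): d = -77 mm → contributes +10 186 971 mm⁴
Total I = 23 649 275 mm⁴.

I_xx ≈ 2.36 × 10⁷ mm⁴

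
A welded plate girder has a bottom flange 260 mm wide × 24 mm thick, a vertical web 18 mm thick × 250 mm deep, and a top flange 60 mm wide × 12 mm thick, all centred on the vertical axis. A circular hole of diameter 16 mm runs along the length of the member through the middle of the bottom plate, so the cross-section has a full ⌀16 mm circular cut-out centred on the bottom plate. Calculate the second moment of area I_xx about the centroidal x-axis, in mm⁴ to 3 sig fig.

I_xx ≈ 1.02 × 10⁸ mm⁴

Decompose the section into non-overlapping parts with the origin at the bottom-left of its bounding rectangle.
Bottom plate: 260 × 24, A = 6 240 mm², y = 12 mm, Ī = 299 520 mm⁴.
Web plate: 18 × 250, A = 4 500 mm², y = 149 mm, Ī = 23 437 500 mm⁴.
Top plate: 60 × 12, A = 720 mm², y = 280 mm, Ī = 8 640 mm⁴.
Hole (subtracted): ⌀16, A = 201.06 mm², y = 12 mm, Ī = 3 217 mm⁴.
Centroid: ȳ = ΣA·y / ΣA = 83.895 mm.
Transfer each piece to the centroidal x-axis using Ī + A·d² with d = y − 83.895:
  bottom plate: d = -71.895 mm → contributes +32 553 292 mm⁴
  web plate: d = 65.105 mm → contributes +42 511 545 mm⁴
  top plate: d = 196.11 mm → contributes +27 697 837 mm⁴
  hole: d = -71.895 mm → contributes −1 042 481 mm⁴
Total I = 101 720 194 mm⁴.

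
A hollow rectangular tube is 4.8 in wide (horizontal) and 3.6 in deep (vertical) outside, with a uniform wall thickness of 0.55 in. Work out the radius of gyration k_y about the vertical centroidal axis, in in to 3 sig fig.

Split into non-overlapping primitives; take the origin at the lower-left of the bounding box.
Outer rectangle: 4.8 × 3.6, A = 17.28 in², x = 2.4 in, Ī = 33.178 in⁴.
Inner void (subtracted): 3.7 × 2.5, A = 9.25 in², x = 2.4 in, Ī = 10.553 in⁴.
By symmetry the centroid is at mid-width, x̄ = 2.4 in.
All pieces are centred on the vertical centroidal axis, so I = ΣĪ (holes subtracted) = 22.625 in⁴.
Radius of gyration: k = √(I/A) = √(22.625 / 8.03) = 1.6786 in.

k_y ≈ 1.68 in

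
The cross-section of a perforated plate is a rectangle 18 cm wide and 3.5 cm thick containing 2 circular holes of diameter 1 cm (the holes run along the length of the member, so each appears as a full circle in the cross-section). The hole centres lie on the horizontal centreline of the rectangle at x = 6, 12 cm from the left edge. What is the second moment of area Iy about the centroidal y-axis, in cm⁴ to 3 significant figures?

Treat the section as a set of non-overlapping primitives; coordinates are from the bounding-box lower-left.
Plate: 18 × 3.5, A = 63 cm², x = 9 cm, Ī = 1 701 cm⁴.
Hole 1 (subtracted): ⌀1, A = 0.7854 cm², x = 6 cm, Ī = 0.049087 cm⁴.
Hole 2 (subtracted): ⌀1, A = 0.7854 cm², x = 12 cm, Ī = 0.049087 cm⁴.
By symmetry the centroid is at mid-width, x̄ = 9 cm.
Transfer each piece to the centroidal y-axis using Ī + A·d² with d = x − 9:
  plate: d = 0 cm → contributes +1 701 cm⁴
  hole 1: d = -3 cm → contributes −7.1177 cm⁴
  hole 2: d = 3 cm → contributes −7.1177 cm⁴
Total I = 1686.8 cm⁴.

Iy ≈ 1690 cm⁴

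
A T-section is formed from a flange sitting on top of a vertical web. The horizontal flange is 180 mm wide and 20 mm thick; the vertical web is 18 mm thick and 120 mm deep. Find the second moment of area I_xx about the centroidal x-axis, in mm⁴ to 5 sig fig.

Decompose the section into non-overlapping parts with the origin at the bottom-left of its bounding rectangle.
Flange: 180 × 20, A = 3 600 mm², y = 130 mm, Ī = 120 000 mm⁴.
Web: 18 × 120, A = 2 160 mm², y = 60 mm, Ī = 2 592 000 mm⁴.
Centroid: ȳ = ΣA·y / ΣA = 103.75 mm.
Transfer each piece to the centroidal x-axis using Ī + A·d² with d = y − 103.75:
  flange: d = 26.25 mm → contributes +2 600 625 mm⁴
  web: d = -43.75 mm → contributes +6 726 375 mm⁴
Total I = 9 327 000 mm⁴.

I_xx ≈ 9.3270 × 10⁶ mm⁴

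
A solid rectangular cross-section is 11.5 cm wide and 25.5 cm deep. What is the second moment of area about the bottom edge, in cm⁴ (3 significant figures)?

The section: 11.5 × 25.5, A = 293.25 cm², y = 12.75 cm, Ī = 15 890 cm⁴.
Transfer it to the bottom edge using Ī + A·d² with d = y − 0:
  the section: d = 12.75 cm → contributes +63 562 cm⁴
Total I = 63 562 cm⁴.

I_base ≈ 6.36 × 10⁴ cm⁴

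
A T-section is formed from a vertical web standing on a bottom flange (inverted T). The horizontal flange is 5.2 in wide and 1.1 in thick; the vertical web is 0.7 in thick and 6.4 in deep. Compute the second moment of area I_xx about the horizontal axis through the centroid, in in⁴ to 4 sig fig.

I_xx ≈ 51.20 in⁴

Decompose the section into non-overlapping parts with the origin at the bottom-left of its bounding rectangle.
Flange: 5.2 × 1.1, A = 5.72 in², y = 0.55 in, Ī = 0.576767 in⁴.
Web: 0.7 × 6.4, A = 4.48 in², y = 4.3 in, Ī = 15.2917 in⁴.
Centroid: ȳ = ΣA·y / ΣA = 2.19706 in.
Transfer each piece to the horizontal axis through the centroid using Ī + A·d² with d = y − 2.19706:
  flange: d = -1.64706 in → contributes +16.094 in⁴
  web: d = 2.10294 in → contributes +35.1039 in⁴
Total I = 51.1979 in⁴.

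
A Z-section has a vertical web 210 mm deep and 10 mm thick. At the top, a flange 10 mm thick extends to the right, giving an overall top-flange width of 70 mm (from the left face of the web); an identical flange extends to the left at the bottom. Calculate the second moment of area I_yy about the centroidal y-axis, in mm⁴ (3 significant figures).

Treat the section as a set of non-overlapping primitives; coordinates are from the bounding-box lower-left.
Web: 10 × 210, A = 2 100 mm², x = 65 mm, Ī = 17 500 mm⁴.
Top flange (beyond web): 60 × 10, A = 600 mm², x = 100 mm, Ī = 180 000 mm⁴.
Bottom flange (beyond web): 60 × 10, A = 600 mm², x = 30 mm, Ī = 180 000 mm⁴.
Centroid: x̄ = ΣA·x / ΣA = 65 mm.
Transfer each piece to the centroidal y-axis using Ī + A·d² with d = x − 65:
  web: d = 0 mm → contributes +17 500 mm⁴
  top flange (beyond web): d = 35 mm → contributes +915 000 mm⁴
  bottom flange (beyond web): d = -35 mm → contributes +915 000 mm⁴
Total I = 1 847 500 mm⁴.

I_yy ≈ 1.85 × 10⁶ mm⁴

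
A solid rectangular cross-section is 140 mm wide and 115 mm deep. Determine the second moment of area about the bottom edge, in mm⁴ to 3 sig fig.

The section: 140 × 115, A = 16 100 mm², y = 57.5 mm, Ī = 17 743 542 mm⁴.
Transfer it to the bottom edge using Ī + A·d² with d = y − 0:
  the section: d = 57.5 mm → contributes +70 974 167 mm⁴
Total I = 70 974 167 mm⁴.

I_base ≈ 7.10 × 10⁷ mm⁴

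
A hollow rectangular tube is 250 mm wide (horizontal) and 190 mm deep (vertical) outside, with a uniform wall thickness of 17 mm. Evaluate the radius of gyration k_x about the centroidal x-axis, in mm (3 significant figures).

k_x ≈ 73.5 mm

Split into non-overlapping primitives; take the origin at the lower-left of the bounding box.
Outer rectangle: 250 × 190, A = 47 500 mm², y = 95 mm, Ī = 142 895 833 mm⁴.
Inner void (subtracted): 216 × 156, A = 33 696 mm², y = 95 mm, Ī = 68 335 488 mm⁴.
By symmetry the centroid is at mid-height, ȳ = 95 mm.
All pieces are centred on the centroidal x-axis, so I = ΣĪ (holes subtracted) = 74 560 345 mm⁴.
Radius of gyration: k = √(I/A) = √(74 560 345 / 13 804) = 73.494 mm.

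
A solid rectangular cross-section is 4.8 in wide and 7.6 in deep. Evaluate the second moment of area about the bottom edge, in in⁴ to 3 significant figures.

The section: 4.8 × 7.6, A = 36.48 in², y = 3.8 in, Ī = 175.59 in⁴.
Transfer it to the bottom edge using Ī + A·d² with d = y − 0:
  the section: d = 3.8 in → contributes +702.36 in⁴
Total I = 702.36 in⁴.

I_base ≈ 702 in⁴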